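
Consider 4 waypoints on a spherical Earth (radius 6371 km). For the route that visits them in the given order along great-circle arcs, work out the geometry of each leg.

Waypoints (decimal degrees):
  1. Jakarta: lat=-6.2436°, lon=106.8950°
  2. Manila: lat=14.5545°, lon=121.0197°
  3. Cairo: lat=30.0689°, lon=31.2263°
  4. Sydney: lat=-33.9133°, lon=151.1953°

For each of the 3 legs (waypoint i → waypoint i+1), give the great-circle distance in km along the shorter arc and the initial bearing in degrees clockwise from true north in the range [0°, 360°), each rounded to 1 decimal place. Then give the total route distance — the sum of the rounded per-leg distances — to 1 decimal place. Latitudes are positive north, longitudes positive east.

Leg 1: φ1=-0.1089714, φ2=0.2540239, Δφ=0.3629953, Δλ=0.2465225 rad; a=sin²(Δφ/2)+cosφ1·cosφ2·sin²(Δλ/2)=0.0471259313; c=2·atan2(√a, √(1-a))=0.437654682; dist=6371·c=2788.298 ≈ 2788.3 km; running total=2788.3 km
Leg 1 bearing: y=sinΔλ·cosφ2=0.23620184, x=cosφ1·sinφ2-sinφ1·cosφ2·cosΔλ=0.35189345; θ=atan2(y, x)=33.8707° ≈ 33.9°
Leg 2: φ1=0.2540239, φ2=0.5248013, Δφ=0.2707774, Δλ=-1.5671905 rad; a=sin²(Δφ/2)+cosφ1·cosφ2·sin²(Δλ/2)=0.4355337718; c=2·atan2(√a, √(1-a))=1.441503952; dist=6371·c=9183.822 ≈ 9183.8 km; running total=11972.1 km
Leg 2 bearing: y=sinΔλ·cosφ2=-0.86541789, x=cosφ1·sinφ2-sinφ1·cosφ2·cosΔλ=0.48417797; θ=atan2(y, x)=-60.7742° <0 so +360° → 299.2258° ≈ 299.2°
Leg 3: φ1=0.5248013, φ2=-0.5918987, Δφ=-1.1167001, Δλ=2.0938541 rad; a=sin²(Δφ/2)+cosφ1·cosφ2·sin²(Δλ/2)=0.8191565972; c=2·atan2(√a, √(1-a))=2.263101304; dist=6371·c=14418.218 ≈ 14418.2 km; running total=26390.3 km
Leg 3 bearing: y=sinΔλ·cosφ2=0.71892398, x=cosφ1·sinφ2-sinφ1·cosφ2·cosΔλ=-0.27514464; θ=atan2(y, x)=110.9427° ≈ 110.9°

Leg 1: dist=2788.3 km, bearing=33.9°
Leg 2: dist=9183.8 km, bearing=299.2°
Leg 3: dist=14418.2 km, bearing=110.9°
Total: 26390.3 km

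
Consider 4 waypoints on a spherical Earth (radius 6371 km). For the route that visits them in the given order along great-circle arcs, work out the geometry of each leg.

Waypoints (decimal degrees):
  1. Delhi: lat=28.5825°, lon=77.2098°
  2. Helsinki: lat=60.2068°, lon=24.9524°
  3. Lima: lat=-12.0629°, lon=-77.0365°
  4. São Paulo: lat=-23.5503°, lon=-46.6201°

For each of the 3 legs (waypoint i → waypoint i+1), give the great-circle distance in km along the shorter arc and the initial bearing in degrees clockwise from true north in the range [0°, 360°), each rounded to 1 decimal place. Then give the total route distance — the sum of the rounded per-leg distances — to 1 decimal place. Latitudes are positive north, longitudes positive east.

Leg 1: φ1=0.4988587, φ2=1.0508069, Δφ=0.5519482, Δλ=-0.9120637 rad; a=sin²(Δφ/2)+cosφ1·cosφ2·sin²(Δλ/2)=0.1588680389; c=2·atan2(√a, √(1-a))=0.819941577; dist=6371·c=5223.848 ≈ 5223.8 km; running total=5223.8 km
Leg 1 bearing: y=sinΔλ·cosφ2=-0.39290998, x=cosφ1·sinφ2-sinφ1·cosφ2·cosΔλ=0.61655307; θ=atan2(y, x)=-32.5081° <0 so +360° → 327.4919° ≈ 327.5°
Leg 2: φ1=1.0508069, φ2=-0.2105373, Δφ=-1.2613442, Δλ=-1.7800421 rad; a=sin²(Δφ/2)+cosφ1·cosφ2·sin²(Δλ/2)=0.6411473604; c=2·atan2(√a, √(1-a))=1.856981606; dist=6371·c=11830.830 ≈ 11830.8 km; running total=17054.6 km
Leg 2 bearing: y=sinΔλ·cosφ2=-0.95658826, x=cosφ1·sinφ2-sinφ1·cosφ2·cosΔλ=0.07244711; θ=atan2(y, x)=-85.6690° <0 so +360° → 274.3310° ≈ 274.3°
Leg 3: φ1=-0.2105373, φ2=-0.4110303, Δφ=-0.2004930, Δλ=0.5308663 rad; a=sin²(Δφ/2)+cosφ1·cosφ2·sin²(Δλ/2)=0.0717066966; c=2·atan2(√a, √(1-a))=0.542178490; dist=6371·c=3454.219 ≈ 3454.2 km; running total=20508.8 km
Leg 3 bearing: y=sinΔλ·cosφ2=0.46411234, x=cosφ1·sinφ2-sinφ1·cosφ2·cosΔλ=-0.22551967; θ=atan2(y, x)=115.9159° ≈ 115.9°

Leg 1: dist=5223.8 km, bearing=327.5°
Leg 2: dist=11830.8 km, bearing=274.3°
Leg 3: dist=3454.2 km, bearing=115.9°
Total: 20508.8 km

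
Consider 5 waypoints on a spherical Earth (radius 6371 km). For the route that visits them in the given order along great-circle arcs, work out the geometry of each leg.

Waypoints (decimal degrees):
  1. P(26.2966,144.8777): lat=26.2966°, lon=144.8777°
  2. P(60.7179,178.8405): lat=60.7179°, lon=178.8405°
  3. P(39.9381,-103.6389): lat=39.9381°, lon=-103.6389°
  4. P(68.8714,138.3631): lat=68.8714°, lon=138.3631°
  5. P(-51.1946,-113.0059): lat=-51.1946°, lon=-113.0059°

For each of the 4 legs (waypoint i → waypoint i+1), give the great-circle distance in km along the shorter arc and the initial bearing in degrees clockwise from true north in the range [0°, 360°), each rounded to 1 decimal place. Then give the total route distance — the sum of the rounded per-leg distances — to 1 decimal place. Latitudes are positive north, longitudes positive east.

Leg 1: dist=4603.6 km, bearing=24.4°
Leg 2: dist=5574.9 km, bearing=77.2°
Leg 3: dist=6897.1 km, bearing=338.9°
Leg 4: dist=15905.3 km, bearing=99.0°
Total: 32980.9 km

Leg 1: φ1=0.4589623, φ2=1.0597273, Δφ=0.6007650, Δλ=0.5927627 rad; a=sin²(Δφ/2)+cosφ1·cosφ2·sin²(Δλ/2)=0.1249516733; c=2·atan2(√a, √(1-a))=0.722588109; dist=6371·c=4603.609 ≈ 4603.6 km; running total=4603.6 km
Leg 1 bearing: y=sinΔλ·cosφ2=0.27324350, x=cosφ1·sinφ2-sinφ1·cosφ2·cosΔλ=0.60223998; θ=atan2(y, x)=24.4044° ≈ 24.4°
Leg 2: φ1=1.0597273, φ2=0.6970513, Δφ=-0.3626759, Δλ=-4.9301956 rad; a=sin²(Δφ/2)+cosφ1·cosφ2·sin²(Δλ/2)=0.1795155964; c=2·atan2(√a, √(1-a))=0.875036546; dist=6371·c=5574.858 ≈ 5574.9 km; running total=10178.5 km
Leg 2 bearing: y=sinΔλ·cosφ2=0.74862329, x=cosφ1·sinφ2-sinφ1·cosφ2·cosΔλ=0.16947612; θ=atan2(y, x)=77.2442° ≈ 77.2°
Leg 3: φ1=0.6970513, φ2=1.2020327, Δφ=0.5049813, Δλ=4.2237317 rad; a=sin²(Δφ/2)+cosφ1·cosφ2·sin²(Δλ/2)=0.2654705782; c=2·atan2(√a, √(1-a))=1.082571512; dist=6371·c=6897.063 ≈ 6897.1 km; running total=17075.6 km
Leg 3 bearing: y=sinΔλ·cosφ2=-0.31827537, x=cosφ1·sinφ2-sinφ1·cosφ2·cosΔλ=0.82382316; θ=atan2(y, x)=-21.1235° <0 so +360° → 338.8765° ≈ 338.9°
Leg 4: φ1=1.2020327, φ2=-0.8935143, Δφ=-2.0955470, Δλ=-4.3872167 rad; a=sin²(Δφ/2)+cosφ1·cosφ2·sin²(Δλ/2)=0.8995287927; c=2·atan2(√a, √(1-a))=2.496522495; dist=6371·c=15905.345 ≈ 15905.3 km; running total=32980.9 km
Leg 4 bearing: y=sinΔλ·cosφ2=0.59383667, x=cosφ1·sinφ2-sinφ1·cosφ2·cosΔλ=-0.09415402; θ=atan2(y, x)=99.0094° ≈ 99.0°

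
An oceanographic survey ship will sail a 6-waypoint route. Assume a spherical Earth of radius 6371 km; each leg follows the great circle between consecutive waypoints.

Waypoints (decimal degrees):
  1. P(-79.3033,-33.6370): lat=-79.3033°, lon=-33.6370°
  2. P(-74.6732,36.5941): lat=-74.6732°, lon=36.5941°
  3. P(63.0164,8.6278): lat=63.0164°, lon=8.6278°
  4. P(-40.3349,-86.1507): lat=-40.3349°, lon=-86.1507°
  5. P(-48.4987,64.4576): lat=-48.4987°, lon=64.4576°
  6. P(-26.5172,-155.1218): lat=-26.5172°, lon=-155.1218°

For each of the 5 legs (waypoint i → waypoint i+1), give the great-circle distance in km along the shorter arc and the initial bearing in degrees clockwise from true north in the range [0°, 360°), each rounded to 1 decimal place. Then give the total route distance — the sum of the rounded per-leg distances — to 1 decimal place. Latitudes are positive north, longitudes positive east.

Leg 1: φ1=-1.3841037, φ2=-1.3032932, Δφ=0.0808105, Δλ=1.2257639 rad; a=sin²(Δφ/2)+cosφ1·cosφ2·sin²(Δλ/2)=0.0178653865; c=2·atan2(√a, √(1-a))=0.268125364; dist=6371·c=1708.227 ≈ 1708.2 km; running total=1708.2 km
Leg 1 bearing: y=sinΔλ·cosφ2=0.24874611, x=cosφ1·sinφ2-sinφ1·cosφ2·cosΔλ=-0.09116046; θ=atan2(y, x)=110.1269° ≈ 110.1°
Leg 2: φ1=-1.3032932, φ2=1.0998437, Δφ=2.4031369, Δλ=-0.4881040 rad; a=sin²(Δφ/2)+cosφ1·cosφ2·sin²(Δλ/2)=0.8767571492; c=2·atan2(√a, √(1-a))=2.424187653; dist=6371·c=15444.500 ≈ 15444.5 km; running total=17152.7 km
Leg 2 bearing: y=sinΔλ·cosφ2=-0.21278021, x=cosφ1·sinφ2-sinφ1·cosφ2·cosΔλ=0.62204564; θ=atan2(y, x)=-18.8840° <0 so +360° → 341.1160° ≈ 341.1°
Leg 3: φ1=1.0998437, φ2=-0.7039768, Δφ=-1.8038205, Δλ=-1.6541969 rad; a=sin²(Δφ/2)+cosφ1·cosφ2·sin²(Δλ/2)=0.8028021032; c=2·atan2(√a, √(1-a))=2.221321252; dist=6371·c=14152.038 ≈ 14152.0 km; running total=31304.7 km
Leg 3 bearing: y=sinΔλ·cosφ2=-0.75962469, x=cosφ1·sinφ2-sinφ1·cosφ2·cosΔλ=-0.23709464; θ=atan2(y, x)=-107.3342° <0 so +360° → 252.6658° ≈ 252.7°
Leg 4: φ1=-0.7039768, φ2=-0.8464620, Δφ=-0.1424852, Δλ=2.6286107 rad; a=sin²(Δφ/2)+cosφ1·cosφ2·sin²(Δλ/2)=0.4776703462; c=2·atan2(√a, √(1-a))=1.526122161; dist=6371·c=9722.924 ≈ 9722.9 km; running total=41027.6 km
Leg 4 bearing: y=sinΔλ·cosφ2=0.32520738, x=cosφ1·sinφ2-sinφ1·cosφ2·cosΔλ=-0.94458759; θ=atan2(y, x)=161.0022° ≈ 161.0°
Leg 5: φ1=-0.8464620, φ2=-0.4628124, Δφ=0.3836495, Δλ=-3.8323835 rad; a=sin²(Δφ/2)+cosφ1·cosφ2·sin²(Δλ/2)=0.5613088727; c=2·atan2(√a, √(1-a))=1.693723432; dist=6371·c=10790.712 ≈ 10790.7 km; running total=51818.3 km
Leg 5 bearing: y=sinΔλ·cosφ2=0.57011930, x=cosφ1·sinφ2-sinφ1·cosφ2·cosΔλ=-0.81236006; θ=atan2(y, x)=144.9386° ≈ 144.9°

Leg 1: dist=1708.2 km, bearing=110.1°
Leg 2: dist=15444.5 km, bearing=341.1°
Leg 3: dist=14152.0 km, bearing=252.7°
Leg 4: dist=9722.9 km, bearing=161.0°
Leg 5: dist=10790.7 km, bearing=144.9°
Total: 51818.3 km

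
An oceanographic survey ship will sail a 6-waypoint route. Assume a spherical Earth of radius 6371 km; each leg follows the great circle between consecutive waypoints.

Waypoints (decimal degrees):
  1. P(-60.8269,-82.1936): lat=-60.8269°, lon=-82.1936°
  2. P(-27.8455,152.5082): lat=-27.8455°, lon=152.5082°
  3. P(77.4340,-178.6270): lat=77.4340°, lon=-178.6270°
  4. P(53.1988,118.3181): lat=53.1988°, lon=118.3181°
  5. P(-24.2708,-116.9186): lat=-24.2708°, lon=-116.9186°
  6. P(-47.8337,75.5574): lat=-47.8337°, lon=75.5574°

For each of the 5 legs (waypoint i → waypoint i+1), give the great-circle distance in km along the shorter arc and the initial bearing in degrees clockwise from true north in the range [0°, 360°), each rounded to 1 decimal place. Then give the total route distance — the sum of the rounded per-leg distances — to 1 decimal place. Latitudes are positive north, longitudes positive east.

Leg 1: φ1=-1.0616297, φ2=-0.4859957, Δφ=0.5756340, Δλ=4.0963192 rad; a=sin²(Δφ/2)+cosφ1·cosφ2·sin²(Δλ/2)=0.4206055366; c=2·atan2(√a, √(1-a))=1.411332431; dist=6371·c=8991.599 ≈ 8991.6 km; running total=8991.6 km
Leg 1 bearing: y=sinΔλ·cosφ2=-0.72165334, x=cosφ1·sinφ2-sinφ1·cosφ2·cosΔλ=-0.67379710; θ=atan2(y, x)=-133.0358° <0 so +360° → 226.9642° ≈ 227.0°
Leg 2: φ1=-0.4859957, φ2=1.3514783, Δφ=1.8374739, Δλ=-5.7793995 rad; a=sin²(Δφ/2)+cosφ1·cosφ2·sin²(Δλ/2)=0.6437140128; c=2·atan2(√a, √(1-a))=1.862336791; dist=6371·c=11864.948 ≈ 11864.9 km; running total=20856.5 km
Leg 2 bearing: y=sinΔλ·cosφ2=0.10502785, x=cosφ1·sinφ2-sinφ1·cosφ2·cosΔλ=0.95202641; θ=atan2(y, x)=6.2954° ≈ 6.3°
Leg 3: φ1=1.3514783, φ2=0.9284942, Δφ=-0.4229840, Δλ=5.1826697 rad; a=sin²(Δφ/2)+cosφ1·cosφ2·sin²(Δλ/2)=0.0797022138; c=2·atan2(√a, √(1-a))=0.572414516; dist=6371·c=3646.853 ≈ 3646.9 km; running total=24503.4 km
Leg 3 bearing: y=sinΔλ·cosφ2=-0.53400922, x=cosφ1·sinφ2-sinφ1·cosφ2·cosΔλ=-0.09073719; θ=atan2(y, x)=-99.6434° <0 so +360° → 260.3566° ≈ 260.4°
Leg 4: φ1=0.9284942, φ2=-0.4236054, Δφ=-1.3520996, Δλ=-4.1056549 rad; a=sin²(Δφ/2)+cosφ1·cosφ2·sin²(Δλ/2)=0.8202553355; c=2·atan2(√a, √(1-a))=2.265959388; dist=6371·c=14436.427 ≈ 14436.4 km; running total=38939.8 km
Leg 4 bearing: y=sinΔλ·cosφ2=0.74890329, x=cosφ1·sinφ2-sinφ1·cosφ2·cosΔλ=0.16997040; θ=atan2(y, x)=77.2128° ≈ 77.2°
Leg 5: φ1=-0.4236054, φ2=-0.8348556, Δφ=-0.4112502, Δλ=3.3593399 rad; a=sin²(Δφ/2)+cosφ1·cosφ2·sin²(Δλ/2)=0.6464158027; c=2·atan2(√a, √(1-a))=1.867983249; dist=6371·c=11900.921 ≈ 11900.9 km; running total=50840.7 km
Leg 5 bearing: y=sinΔλ·cosφ2=-0.14501808, x=cosφ1·sinφ2-sinφ1·cosφ2·cosΔλ=-0.94510286; θ=atan2(y, x)=-171.2765° <0 so +360° → 188.7235° ≈ 188.7°

Leg 1: dist=8991.6 km, bearing=227.0°
Leg 2: dist=11864.9 km, bearing=6.3°
Leg 3: dist=3646.9 km, bearing=260.4°
Leg 4: dist=14436.4 km, bearing=77.2°
Leg 5: dist=11900.9 km, bearing=188.7°
Total: 50840.7 km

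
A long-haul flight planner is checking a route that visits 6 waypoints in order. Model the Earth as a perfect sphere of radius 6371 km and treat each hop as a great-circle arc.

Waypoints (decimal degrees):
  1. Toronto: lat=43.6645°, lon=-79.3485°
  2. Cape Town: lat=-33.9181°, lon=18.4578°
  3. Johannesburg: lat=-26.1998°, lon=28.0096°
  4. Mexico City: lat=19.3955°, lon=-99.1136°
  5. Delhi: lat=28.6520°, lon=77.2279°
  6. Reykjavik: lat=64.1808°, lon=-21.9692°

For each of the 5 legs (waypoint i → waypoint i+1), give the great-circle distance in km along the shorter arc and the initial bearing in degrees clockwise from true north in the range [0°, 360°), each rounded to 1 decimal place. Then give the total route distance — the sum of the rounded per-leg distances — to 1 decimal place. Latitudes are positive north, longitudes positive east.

Leg 1: dist=13101.8 km, bearing=111.6°
Leg 2: dist=1256.4 km, bearing=49.5°
Leg 3: dist=14577.9 km, bearing=273.5°
Leg 4: dist=14658.0 km, bearing=4.3°
Leg 5: dist=7589.2 km, bearing=332.4°
Total: 51183.3 km

Leg 1: φ1=0.7620893, φ2=-0.5919825, Δφ=-1.3540718, Δλ=1.7070420 rad; a=sin²(Δφ/2)+cosφ1·cosφ2·sin²(Δλ/2)=0.7334013741; c=2·atan2(√a, √(1-a))=2.056468318; dist=6371·c=13101.760 ≈ 13101.8 km; running total=13101.8 km
Leg 1 bearing: y=sinΔλ·cosφ2=0.82214589, x=cosφ1·sinφ2-sinφ1·cosφ2·cosΔλ=-0.32583943; θ=atan2(y, x)=111.6198° ≈ 111.6°
Leg 2: φ1=-0.5919825, φ2=-0.4572728, Δφ=0.1347097, Δλ=0.1667104 rad; a=sin²(Δφ/2)+cosφ1·cosφ2·sin²(Δλ/2)=0.0096912483; c=2·atan2(√a, √(1-a))=0.197207687; dist=6371·c=1256.410 ≈ 1256.4 km; running total=14358.2 km
Leg 2 bearing: y=sinΔλ·cosφ2=0.14889061, x=cosφ1·sinφ2-sinφ1·cosφ2·cosΔλ=0.12736129; θ=atan2(y, x)=49.4563° ≈ 49.5°
Leg 3: φ1=-0.4572728, φ2=0.3385153, Δφ=0.7957881, Δλ=-2.2187184 rad; a=sin²(Δφ/2)+cosφ1·cosφ2·sin²(Δλ/2)=0.8287046198; c=2·atan2(√a, √(1-a))=2.288171761; dist=6371·c=14577.942 ≈ 14577.9 km; running total=28936.1 km
Leg 3 bearing: y=sinΔλ·cosφ2=-0.75208959, x=cosφ1·sinφ2-sinφ1·cosφ2·cosΔλ=0.04662984; θ=atan2(y, x)=-86.4522° <0 so +360° → 273.5478° ≈ 273.5°
Leg 4: φ1=0.3385153, φ2=0.5000717, Δφ=0.1615564, Δλ=3.0777398 rad; a=sin²(Δφ/2)+cosφ1·cosφ2·sin²(Δλ/2)=0.8334137102; c=2·atan2(√a, √(1-a))=2.300739678; dist=6371·c=14658.012 ≈ 14658.0 km; running total=43594.1 km
Leg 4 bearing: y=sinΔλ·cosφ2=0.05599590, x=cosφ1·sinφ2-sinφ1·cosφ2·cosΔλ=0.74310541; θ=atan2(y, x)=4.3093° ≈ 4.3°
Leg 5: φ1=0.5000717, φ2=1.1201663, Δφ=0.6200945, Δλ=-1.7313160 rad; a=sin²(Δφ/2)+cosφ1·cosφ2·sin²(Δλ/2)=0.3147325587; c=2·atan2(√a, √(1-a))=1.191211498; dist=6371·c=7589.208 ≈ 7589.2 km; running total=51183.3 km
Leg 5 bearing: y=sinΔλ·cosφ2=-0.42993372, x=cosφ1·sinφ2-sinφ1·cosφ2·cosΔλ=0.82332308; θ=atan2(y, x)=-27.5733° <0 so +360° → 332.4267° ≈ 332.4°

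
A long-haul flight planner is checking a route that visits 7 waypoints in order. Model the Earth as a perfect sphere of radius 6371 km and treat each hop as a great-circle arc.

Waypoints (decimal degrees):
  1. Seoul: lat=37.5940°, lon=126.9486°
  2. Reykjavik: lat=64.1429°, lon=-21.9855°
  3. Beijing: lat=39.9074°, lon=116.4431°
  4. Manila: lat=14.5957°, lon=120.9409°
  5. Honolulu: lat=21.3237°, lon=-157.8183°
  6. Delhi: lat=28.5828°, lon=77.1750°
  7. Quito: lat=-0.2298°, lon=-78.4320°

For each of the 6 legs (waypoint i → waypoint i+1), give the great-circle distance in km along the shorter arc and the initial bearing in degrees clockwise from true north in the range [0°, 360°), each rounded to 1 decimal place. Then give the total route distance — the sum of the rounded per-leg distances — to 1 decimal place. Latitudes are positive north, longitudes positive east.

Leg 1: dist=8378.1 km, bearing=346.5°
Leg 2: dist=7884.9 km, bearing=32.6°
Leg 3: dist=2848.4 km, bearing=169.9°
Leg 4: dist=8536.1 km, bearing=71.0°
Leg 5: dist=11917.3 km, bearing=311.2°
Leg 6: dist=15932.9 km, bearing=316.3°
Total: 55497.7 km

Leg 1: φ1=0.6561391, φ2=1.1195048, Δφ=0.4633657, Δλ=-2.5993904 rad; a=sin²(Δφ/2)+cosφ1·cosφ2·sin²(Δλ/2)=0.3735094177; c=2·atan2(√a, √(1-a))=1.315035908; dist=6371·c=8378.094 ≈ 8378.1 km; running total=8378.1 km
Leg 1 bearing: y=sinΔλ·cosφ2=-0.22505242, x=cosφ1·sinφ2-sinφ1·cosφ2·cosΔλ=0.94093142; θ=atan2(y, x)=-13.4513° <0 so +360° → 346.5487° ≈ 346.5°
Leg 2: φ1=1.1195048, φ2=0.6965155, Δφ=-0.4229893, Δλ=2.4160348 rad; a=sin²(Δφ/2)+cosφ1·cosφ2·sin²(Δλ/2)=0.3364820165; c=2·atan2(√a, √(1-a))=1.237630964; dist=6371·c=7884.947 ≈ 7884.9 km; running total=16263.0 km
Leg 2 bearing: y=sinΔλ·cosφ2=0.50899965, x=cosφ1·sinφ2-sinφ1·cosφ2·cosΔλ=0.79622034; θ=atan2(y, x)=32.5896° ≈ 32.6°
Leg 3: φ1=0.6965155, φ2=0.2547430, Δφ=-0.4417725, Δλ=0.0785014 rad; a=sin²(Δφ/2)+cosφ1·cosφ2·sin²(Δλ/2)=0.0491454240; c=2·atan2(√a, √(1-a))=0.447089736; dist=6371·c=2848.409 ≈ 2848.4 km; running total=19111.4 km
Leg 3 bearing: y=sinΔλ·cosφ2=0.07589003, x=cosφ1·sinφ2-sinφ1·cosφ2·cosΔλ=-0.42563048; θ=atan2(y, x)=169.8904° ≈ 169.9°
Leg 4: φ1=0.2547430, φ2=0.3721688, Δφ=0.1174258, Δλ=-4.8652659 rad; a=sin²(Δφ/2)+cosφ1·cosφ2·sin²(Δλ/2)=0.3855428876; c=2·atan2(√a, √(1-a))=1.339834183; dist=6371·c=8536.084 ≈ 8536.1 km; running total=27647.5 km
Leg 4 bearing: y=sinΔλ·cosφ2=0.92067640, x=cosφ1·sinφ2-sinφ1·cosφ2·cosΔλ=0.31615384; θ=atan2(y, x)=71.0479° ≈ 71.0°
Leg 5: φ1=0.3721688, φ2=0.4988640, Δφ=0.1266952, Δλ=4.1014068 rad; a=sin²(Δφ/2)+cosφ1·cosφ2·sin²(Δλ/2)=0.6476480454; c=2·atan2(√a, √(1-a))=1.870561742; dist=6371·c=11917.349 ≈ 11917.3 km; running total=39564.8 km
Leg 5 bearing: y=sinΔλ·cosφ2=-0.71926033, x=cosφ1·sinφ2-sinφ1·cosφ2·cosΔλ=0.62885992; θ=atan2(y, x)=-48.8363° <0 so +360° → 311.1637° ≈ 311.2°
Leg 6: φ1=0.4988640, φ2=-0.0040108, Δφ=-0.5028747, Δλ=-2.7158545 rad; a=sin²(Δφ/2)+cosφ1·cosφ2·sin²(Δλ/2)=0.9008261604; c=2·atan2(√a, √(1-a))=2.500850491; dist=6371·c=15932.918 ≈ 15932.9 km; running total=55497.7 km
Leg 6 bearing: y=sinΔλ·cosφ2=-0.41298984, x=cosφ1·sinφ2-sinφ1·cosφ2·cosΔλ=0.43219549; θ=atan2(y, x)=-43.6983° <0 so +360° → 316.3017° ≈ 316.3°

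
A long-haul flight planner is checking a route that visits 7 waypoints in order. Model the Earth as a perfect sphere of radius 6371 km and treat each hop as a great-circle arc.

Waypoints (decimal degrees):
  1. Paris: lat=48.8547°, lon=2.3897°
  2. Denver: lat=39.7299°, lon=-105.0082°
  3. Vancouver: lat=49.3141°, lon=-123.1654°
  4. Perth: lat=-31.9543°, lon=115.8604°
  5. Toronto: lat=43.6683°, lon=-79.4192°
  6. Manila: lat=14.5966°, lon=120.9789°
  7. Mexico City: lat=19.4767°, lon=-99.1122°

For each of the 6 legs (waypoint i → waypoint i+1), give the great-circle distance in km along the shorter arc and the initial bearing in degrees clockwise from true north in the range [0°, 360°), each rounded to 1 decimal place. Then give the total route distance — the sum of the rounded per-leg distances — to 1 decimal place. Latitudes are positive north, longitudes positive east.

Leg 1: dist=7864.8 km, bearing=309.0°
Leg 2: dist=1783.4 km, bearing=312.7°
Leg 3: dist=14823.8 km, bearing=268.9°
Leg 4: dist=18150.5 km, bearing=41.4°
Leg 5: dist=13212.5 km, bearing=337.4°
Leg 6: dist=14219.0 km, bearing=50.3°
Total: 70054.0 km

Leg 1: φ1=0.8526754, φ2=0.6934176, Δφ=-0.1592578, Δλ=-1.8744470 rad; a=sin²(Δφ/2)+cosφ1·cosφ2·sin²(Δλ/2)=0.3349908256; c=2·atan2(√a, √(1-a))=1.234473314; dist=6371·c=7864.829 ≈ 7864.8 km; running total=7864.8 km
Leg 1 bearing: y=sinΔλ·cosφ2=-0.73388232, x=cosφ1·sinφ2-sinφ1·cosφ2·cosΔλ=0.59372100; θ=atan2(y, x)=-51.0267° <0 so +360° → 308.9733° ≈ 309.0°
Leg 2: φ1=0.6934176, φ2=0.8606934, Δφ=0.1672758, Δλ=-0.3169029 rad; a=sin²(Δφ/2)+cosφ1·cosφ2·sin²(Δλ/2)=0.0194616729; c=2·atan2(√a, √(1-a))=0.279923220; dist=6371·c=1783.391 ≈ 1783.4 km; running total=9648.2 km
Leg 2 bearing: y=sinΔλ·cosφ2=-0.20315215, x=cosφ1·sinφ2-sinφ1·cosφ2·cosΔλ=0.18724548; θ=atan2(y, x)=-47.3332° <0 so +360° → 312.6668° ≈ 312.7°
Leg 3: φ1=0.8606934, φ2=-0.5577077, Δφ=-1.4184012, Δλ=4.1717872 rad; a=sin²(Δφ/2)+cosφ1·cosφ2·sin²(Δλ/2)=0.8429951960; c=2·atan2(√a, √(1-a))=2.326760310; dist=6371·c=14823.790 ≈ 14823.8 km; running total=24472.0 km
Leg 3 bearing: y=sinΔλ·cosφ2=-0.72747787, x=cosφ1·sinφ2-sinφ1·cosφ2·cosΔλ=-0.01389719; θ=atan2(y, x)=-91.0944° <0 so +360° → 268.9056° ≈ 268.9°
Leg 4: φ1=-0.5577077, φ2=0.7621556, Δφ=1.3198634, Δλ=-3.4082720 rad; a=sin²(Δφ/2)+cosφ1·cosφ2·sin²(Δλ/2)=0.9787391534; c=2·atan2(√a, √(1-a))=2.848927292; dist=6371·c=18150.516 ≈ 18150.5 km; running total=42622.5 km
Leg 4 bearing: y=sinΔλ·cosφ2=0.19062395, x=cosφ1·sinφ2-sinφ1·cosφ2·cosΔλ=0.21655900; θ=atan2(y, x)=41.3555° ≈ 41.4°
Leg 5: φ1=0.7621556, φ2=0.2547587, Δφ=-0.5073969, Δλ=3.4976067 rad; a=sin²(Δφ/2)+cosφ1·cosφ2·sin²(Δλ/2)=0.7410490460; c=2·atan2(√a, √(1-a))=2.073844227; dist=6371·c=13212.462 ≈ 13212.5 km; running total=55835.0 km
Leg 5 bearing: y=sinΔλ·cosφ2=-0.33729150, x=cosφ1·sinφ2-sinφ1·cosφ2·cosΔλ=0.80858882; θ=atan2(y, x)=-22.6428° <0 so +360° → 337.3572° ≈ 337.4°
Leg 6: φ1=0.2547587, φ2=0.3399325, Δφ=0.0851738, Δλ=-3.8413143 rad; a=sin²(Δφ/2)+cosφ1·cosφ2·sin²(Δλ/2)=0.8069696213; c=2·atan2(√a, √(1-a))=2.231837759; dist=6371·c=14219.038 ≈ 14219.0 km; running total=70054.0 km
Leg 6 bearing: y=sinΔλ·cosφ2=0.60715302, x=cosφ1·sinφ2-sinφ1·cosφ2·cosΔλ=0.50442424; θ=atan2(y, x)=50.2801° ≈ 50.3°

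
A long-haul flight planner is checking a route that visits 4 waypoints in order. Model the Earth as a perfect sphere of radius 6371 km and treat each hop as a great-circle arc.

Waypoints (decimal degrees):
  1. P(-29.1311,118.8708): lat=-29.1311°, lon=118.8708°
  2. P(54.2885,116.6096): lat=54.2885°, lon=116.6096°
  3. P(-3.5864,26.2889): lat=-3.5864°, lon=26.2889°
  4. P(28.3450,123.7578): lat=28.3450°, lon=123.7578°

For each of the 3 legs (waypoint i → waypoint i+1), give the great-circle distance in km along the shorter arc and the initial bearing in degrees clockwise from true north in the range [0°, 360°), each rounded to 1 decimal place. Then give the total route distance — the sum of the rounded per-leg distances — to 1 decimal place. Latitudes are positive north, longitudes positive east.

Leg 1: dist=9278.4 km, bearing=358.7°
Leg 2: dist=10352.1 km, bearing=268.2°
Leg 3: dist=10927.4 km, bearing=61.9°
Total: 30557.9 km

Leg 1: φ1=-0.5084336, φ2=0.9475131, Δφ=1.4559467, Δλ=-0.0394654 rad; a=sin²(Δφ/2)+cosφ1·cosφ2·sin²(Δλ/2)=0.4428998440; c=2·atan2(√a, √(1-a))=1.456346319; dist=6371·c=9278.382 ≈ 9278.4 km; running total=9278.4 km
Leg 1 bearing: y=sinΔλ·cosφ2=-0.02303013, x=cosφ1·sinφ2-sinφ1·cosφ2·cosΔλ=0.99319077; θ=atan2(y, x)=-1.3283° <0 so +360° → 358.6717° ≈ 358.7°
Leg 2: φ1=0.9475131, φ2=-0.0625945, Δφ=-1.0101076, Δλ=-1.5763936 rad; a=sin²(Δφ/2)+cosφ1·cosφ2·sin²(Δλ/2)=0.5270260865; c=2·atan2(√a, √(1-a))=1.624874855; dist=6371·c=10352.078 ≈ 10352.1 km; running total=19630.5 km
Leg 2 bearing: y=sinΔλ·cosφ2=-0.99802597, x=cosφ1·sinφ2-sinφ1·cosφ2·cosΔλ=-0.03197694; θ=atan2(y, x)=-91.8351° <0 so +360° → 268.1649° ≈ 268.2°
Leg 3: φ1=-0.0625945, φ2=0.4947136, Δφ=0.5573081, Δλ=1.7011532 rad; a=sin²(Δφ/2)+cosφ1·cosφ2·sin²(Δλ/2)=0.5719391037; c=2·atan2(√a, √(1-a))=1.715175618; dist=6371·c=10927.384 ≈ 10927.4 km; running total=30557.9 km
Leg 3 bearing: y=sinΔλ·cosφ2=0.87263754, x=cosφ1·sinφ2-sinφ1·cosφ2·cosΔλ=0.46669346; θ=atan2(y, x)=61.8618° ≈ 61.9°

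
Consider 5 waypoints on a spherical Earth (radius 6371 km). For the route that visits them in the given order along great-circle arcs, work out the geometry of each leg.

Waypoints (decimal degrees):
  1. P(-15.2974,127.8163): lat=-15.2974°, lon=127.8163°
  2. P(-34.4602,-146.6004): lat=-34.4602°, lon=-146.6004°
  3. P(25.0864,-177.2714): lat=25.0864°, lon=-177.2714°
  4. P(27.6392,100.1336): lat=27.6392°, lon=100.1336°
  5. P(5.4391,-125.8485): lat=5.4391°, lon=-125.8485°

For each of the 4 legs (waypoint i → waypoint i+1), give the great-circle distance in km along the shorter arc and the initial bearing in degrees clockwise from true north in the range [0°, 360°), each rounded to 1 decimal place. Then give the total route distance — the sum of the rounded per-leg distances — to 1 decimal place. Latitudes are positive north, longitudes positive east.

Leg 1: dist=8656.1 km, bearing=122.8°
Leg 2: dist=7369.2 km, bearing=329.7°
Leg 3: dist=8065.7 km, bearing=292.9°
Leg 4: dist=13862.6 km, bearing=60.5°
Total: 37953.6 km

Leg 1: φ1=-0.2669900, φ2=-0.6014440, Δφ=-0.3344540, Δλ=-4.7894749 rad; a=sin²(Δφ/2)+cosφ1·cosφ2·sin²(Δλ/2)=0.3947351398; c=2·atan2(√a, √(1-a))=1.358679534; dist=6371·c=8656.147 ≈ 8656.1 km; running total=8656.1 km
Leg 1 bearing: y=sinΔλ·cosφ2=0.82207090, x=cosφ1·sinφ2-sinφ1·cosφ2·cosΔλ=-0.52903371; θ=atan2(y, x)=122.7628° ≈ 122.8°
Leg 2: φ1=-0.6014440, φ2=0.4378403, Δφ=1.0392842, Δλ=-0.5353099 rad; a=sin²(Δφ/2)+cosφ1·cosφ2·sin²(Δλ/2)=0.2988119557; c=2·atan2(√a, √(1-a))=1.156685484; dist=6371·c=7369.243 ≈ 7369.2 km; running total=16025.3 km
Leg 2 bearing: y=sinΔλ·cosφ2=-0.46198891, x=cosφ1·sinφ2-sinφ1·cosφ2·cosΔλ=0.79035418; θ=atan2(y, x)=-30.3077° <0 so +360° → 329.6923° ≈ 329.7°
Leg 3: φ1=0.4378403, φ2=0.4823950, Δφ=0.0445548, Δλ=4.8416306 rad; a=sin²(Δφ/2)+cosφ1·cosφ2·sin²(Δλ/2)=0.3499539552; c=2·atan2(√a, √(1-a))=1.266007135; dist=6371·c=8065.731 ≈ 8065.7 km; running total=24091.0 km
Leg 3 bearing: y=sinΔλ·cosφ2=-0.87849803, x=cosφ1·sinφ2-sinφ1·cosφ2·cosΔλ=0.37173370; θ=atan2(y, x)=-67.0645° <0 so +360° → 292.9355° ≈ 292.9°
Leg 4: φ1=0.4823950, φ2=0.0949302, Δφ=-0.3874648, Δλ=-3.9441317 rad; a=sin²(Δφ/2)+cosφ1·cosφ2·sin²(Δλ/2)=0.7844217817; c=2·atan2(√a, √(1-a))=2.175895402; dist=6371·c=13862.630 ≈ 13862.6 km; running total=37953.6 km
Leg 4 bearing: y=sinΔλ·cosφ2=0.71588490, x=cosφ1·sinφ2-sinφ1·cosφ2·cosΔλ=0.40487752; θ=atan2(y, x)=60.5091° ≈ 60.5°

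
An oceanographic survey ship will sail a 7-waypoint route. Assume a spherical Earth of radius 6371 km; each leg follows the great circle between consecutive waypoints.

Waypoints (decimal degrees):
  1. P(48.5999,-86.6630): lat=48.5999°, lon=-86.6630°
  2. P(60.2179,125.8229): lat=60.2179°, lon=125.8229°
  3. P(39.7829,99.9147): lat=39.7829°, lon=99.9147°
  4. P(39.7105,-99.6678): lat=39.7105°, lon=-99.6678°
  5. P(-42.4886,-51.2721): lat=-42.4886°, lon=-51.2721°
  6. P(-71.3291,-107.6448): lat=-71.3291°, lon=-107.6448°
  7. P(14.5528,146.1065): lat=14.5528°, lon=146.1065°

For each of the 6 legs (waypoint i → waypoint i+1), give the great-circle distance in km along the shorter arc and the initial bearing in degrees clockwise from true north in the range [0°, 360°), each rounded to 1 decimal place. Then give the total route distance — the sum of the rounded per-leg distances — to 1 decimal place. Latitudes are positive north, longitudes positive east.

Leg 1: dist=7565.7 km, bearing=343.3°
Leg 2: dist=2892.3 km, bearing=230.0°
Leg 3: dist=10954.9 km, bearing=15.1°
Leg 4: dist=10357.4 km, bearing=146.5°
Leg 5: dist=4402.2 km, bearing=204.7°
Leg 6: dist=12114.7 km, bearing=259.3°
Total: 48287.2 km

Leg 1: φ1=0.8482283, φ2=1.0510006, Δφ=0.2027724, Δλ=3.7085786 rad; a=sin²(Δφ/2)+cosφ1·cosφ2·sin²(Δλ/2)=0.3130207394; c=2·atan2(√a, √(1-a))=1.187522761; dist=6371·c=7565.708 ≈ 7565.7 km; running total=7565.7 km
Leg 1 bearing: y=sinΔλ·cosφ2=-0.26677514, x=cosφ1·sinφ2-sinφ1·cosφ2·cosΔλ=0.88824887; θ=atan2(y, x)=-16.7170° <0 so +360° → 343.2830° ≈ 343.3°
Leg 2: φ1=1.0510006, φ2=0.6943426, Δφ=-0.3566580, Δλ=-0.4521834 rad; a=sin²(Δφ/2)+cosφ1·cosφ2·sin²(Δλ/2)=0.0506470631; c=2·atan2(√a, √(1-a))=0.453986701; dist=6371·c=2892.349 ≈ 2892.3 km; running total=10458.0 km
Leg 2 bearing: y=sinΔλ·cosφ2=-0.33576998, x=cosφ1·sinφ2-sinφ1·cosφ2·cosΔλ=-0.28211039; θ=atan2(y, x)=-130.0366° <0 so +360° → 229.9634° ≈ 230.0°
Leg 3: φ1=0.6943426, φ2=0.6930790, Δφ=-0.0012636, Δλ=-3.4833718 rad; a=sin²(Δφ/2)+cosφ1·cosφ2·sin²(Δλ/2)=0.5740776022; c=2·atan2(√a, √(1-a))=1.719498956; dist=6371·c=10954.928 ≈ 10954.9 km; running total=21412.9 km
Leg 3 bearing: y=sinΔλ·cosφ2=0.25783565, x=cosφ1·sinφ2-sinφ1·cosφ2·cosΔλ=0.95476217; θ=atan2(y, x)=15.1124° ≈ 15.1°
Leg 4: φ1=0.6930790, φ2=-0.7415660, Δφ=-1.4346449, Δλ=0.8446643 rad; a=sin²(Δφ/2)+cosφ1·cosφ2·sin²(Δλ/2)=0.5274421369; c=2·atan2(√a, √(1-a))=1.625708192; dist=6371·c=10357.387 ≈ 10357.4 km; running total=31770.3 km
Leg 4 bearing: y=sinΔλ·cosφ2=0.55139835, x=cosφ1·sinφ2-sinφ1·cosφ2·cosΔλ=-0.83243473; θ=atan2(y, x)=146.4798° ≈ 146.5°
Leg 5: φ1=-0.7415660, φ2=-1.2449276, Δφ=-0.5033617, Δλ=-0.9838892 rad; a=sin²(Δφ/2)+cosφ1·cosφ2·sin²(Δλ/2)=0.1146854040; c=2·atan2(√a, √(1-a))=0.690968461; dist=6371·c=4402.160 ≈ 4402.2 km; running total=36172.5 km
Leg 5 bearing: y=sinΔλ·cosφ2=-0.26656019, x=cosφ1·sinφ2-sinφ1·cosφ2·cosΔλ=-0.57885776; θ=atan2(y, x)=-155.2742° <0 so +360° → 204.7258° ≈ 204.7°
Leg 6: φ1=-1.2449276, φ2=0.2539943, Δφ=1.4989219, Δλ=4.4287957 rad; a=sin²(Δφ/2)+cosφ1·cosφ2·sin²(Δλ/2)=0.6623748531; c=2·atan2(√a, √(1-a))=1.901543406; dist=6371·c=12114.733 ≈ 12114.7 km; running total=48287.2 km
Leg 6 bearing: y=sinΔλ·cosφ2=-0.92925424, x=cosφ1·sinφ2-sinφ1·cosφ2·cosΔλ=-0.17613686; θ=atan2(y, x)=-100.7329° <0 so +360° → 259.2671° ≈ 259.3°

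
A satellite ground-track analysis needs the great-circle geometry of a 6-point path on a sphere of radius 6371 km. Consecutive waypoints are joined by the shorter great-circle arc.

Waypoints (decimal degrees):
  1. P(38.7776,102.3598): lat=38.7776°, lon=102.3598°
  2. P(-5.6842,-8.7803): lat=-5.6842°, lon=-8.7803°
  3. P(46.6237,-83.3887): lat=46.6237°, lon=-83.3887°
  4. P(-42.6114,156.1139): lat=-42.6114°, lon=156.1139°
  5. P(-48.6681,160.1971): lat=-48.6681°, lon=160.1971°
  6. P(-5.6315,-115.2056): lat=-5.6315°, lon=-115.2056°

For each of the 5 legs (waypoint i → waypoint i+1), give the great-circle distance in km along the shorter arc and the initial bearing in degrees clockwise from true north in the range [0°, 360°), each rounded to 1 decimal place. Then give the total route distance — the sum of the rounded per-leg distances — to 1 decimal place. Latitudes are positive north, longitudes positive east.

Leg 1: dist=12230.0 km, bearing=279.0°
Leg 2: dist=9309.2 km, bearing=318.2°
Leg 3: dist=15397.2 km, bearing=253.0°
Leg 4: dist=744.3 km, bearing=156.2°
Leg 5: dist=9141.2 km, bearing=89.7°
Total: 46821.9 km

Leg 1: φ1=0.6767968, φ2=-0.0992080, Δφ=-0.7760048, Δλ=-1.9397607 rad; a=sin²(Δφ/2)+cosφ1·cosφ2·sin²(Δλ/2)=0.6709029259; c=2·atan2(√a, √(1-a))=1.919634142; dist=6371·c=12229.989 ≈ 12230.0 km; running total=12230.0 km
Leg 1 bearing: y=sinΔλ·cosφ2=-0.92811519, x=cosφ1·sinφ2-sinφ1·cosφ2·cosΔλ=0.14754986; θ=atan2(y, x)=-80.9668° <0 so +360° → 279.0332° ≈ 279.0°
Leg 2: φ1=-0.0992080, φ2=0.8137371, Δφ=0.9129451, Δλ=-1.3021622 rad; a=sin²(Δφ/2)+cosφ1·cosφ2·sin²(Δλ/2)=0.4453024479; c=2·atan2(√a, √(1-a))=1.461181845; dist=6371·c=9309.190 ≈ 9309.2 km; running total=21539.2 km
Leg 2 bearing: y=sinΔλ·cosφ2=-0.66215483, x=cosφ1·sinφ2-sinφ1·cosφ2·cosΔλ=0.74133912; θ=atan2(y, x)=-41.7708° <0 so +360° → 318.2292° ≈ 318.2°
Leg 3: φ1=0.8137371, φ2=-0.7437092, Δφ=-1.5574463, Δλ=4.1801089 rad; a=sin²(Δφ/2)+cosφ1·cosφ2·sin²(Δλ/2)=0.8743074400; c=2·atan2(√a, √(1-a))=2.416766780; dist=6371·c=15397.221 ≈ 15397.2 km; running total=36936.4 km
Leg 3 bearing: y=sinΔλ·cosφ2=-0.63414361, x=cosφ1·sinφ2-sinφ1·cosφ2·cosΔλ=-0.19348809; θ=atan2(y, x)=-106.9678° <0 so +360° → 253.0322° ≈ 253.0°
Leg 4: φ1=-0.7437092, φ2=-0.8494186, Δφ=-0.1057094, Δλ=0.0712653 rad; a=sin²(Δφ/2)+cosφ1·cosφ2·sin²(Δλ/2)=0.0034078785; c=2·atan2(√a, √(1-a))=0.116820491; dist=6371·c=744.263 ≈ 744.3 km; running total=37680.7 km
Leg 4 bearing: y=sinΔλ·cosφ2=0.04702518, x=cosφ1·sinφ2-sinφ1·cosφ2·cosΔλ=-0.10664751; θ=atan2(y, x)=156.2054° ≈ 156.2°
Leg 5: φ1=-0.8494186, φ2=-0.0982882, Δφ=0.7511304, Δλ=-4.8066839 rad; a=sin²(Δφ/2)+cosφ1·cosφ2·sin²(Δλ/2)=0.4322163129; c=2·atan2(√a, √(1-a))=1.434810226; dist=6371·c=9141.176 ≈ 9141.2 km; running total=46821.9 km
Leg 5 bearing: y=sinΔλ·cosφ2=0.99075257, x=cosφ1·sinφ2-sinφ1·cosφ2·cosΔλ=0.00555258; θ=atan2(y, x)=89.6789° ≈ 89.7°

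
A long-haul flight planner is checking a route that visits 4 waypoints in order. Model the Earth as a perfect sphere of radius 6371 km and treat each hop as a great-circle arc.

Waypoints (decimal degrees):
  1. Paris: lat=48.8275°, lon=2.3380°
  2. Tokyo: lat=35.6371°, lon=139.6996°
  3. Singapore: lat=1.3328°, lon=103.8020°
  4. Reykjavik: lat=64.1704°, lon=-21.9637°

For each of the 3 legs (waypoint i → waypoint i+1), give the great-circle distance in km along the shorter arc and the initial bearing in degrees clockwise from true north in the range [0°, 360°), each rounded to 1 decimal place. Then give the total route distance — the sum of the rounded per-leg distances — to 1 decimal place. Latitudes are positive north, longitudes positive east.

Leg 1: dist=9720.9 km, bearing=33.4°
Leg 2: dist=5315.0 km, bearing=232.3°
Leg 3: dist=11510.0 km, bearing=338.7°
Total: 26545.9 km

Leg 1: φ1=0.8522006, φ2=0.6219847, Δφ=-0.2302159, Δλ=2.3974122 rad; a=sin²(Δφ/2)+cosφ1·cosφ2·sin²(Δλ/2)=0.4775097968; c=2·atan2(√a, √(1-a))=1.525800739; dist=6371·c=9720.877 ≈ 9720.9 km; running total=9720.9 km
Leg 1 bearing: y=sinΔλ·cosφ2=0.55051394, x=cosφ1·sinφ2-sinφ1·cosφ2·cosΔλ=0.83361332; θ=atan2(y, x)=33.4406° ≈ 33.4°
Leg 2: φ1=0.6219847, φ2=0.0232617, Δφ=-0.5987230, Δλ=-0.6265313 rad; a=sin²(Δφ/2)+cosφ1·cosφ2·sin²(Δλ/2)=0.1641329645; c=2·atan2(√a, √(1-a))=0.834249184; dist=6371·c=5315.002 ≈ 5315.0 km; running total=15035.9 km
Leg 2 bearing: y=sinΔλ·cosφ2=-0.58617980, x=cosφ1·sinφ2-sinφ1·cosφ2·cosΔλ=-0.45295318; θ=atan2(y, x)=-127.6940° <0 so +360° → 232.3060° ≈ 232.3°
Leg 3: φ1=0.0232617, φ2=1.1199848, Δφ=1.0967230, Δλ=-2.1950256 rad; a=sin²(Δφ/2)+cosφ1·cosφ2·sin²(Δλ/2)=0.6168237290; c=2·atan2(√a, √(1-a))=1.806623618; dist=6371·c=11509.999 ≈ 11510.0 km; running total=26545.9 km
Leg 3 bearing: y=sinΔλ·cosφ2=-0.35352990, x=cosφ1·sinφ2-sinφ1·cosφ2·cosΔλ=0.90577341; θ=atan2(y, x)=-21.3211° <0 so +360° → 338.6789° ≈ 338.7°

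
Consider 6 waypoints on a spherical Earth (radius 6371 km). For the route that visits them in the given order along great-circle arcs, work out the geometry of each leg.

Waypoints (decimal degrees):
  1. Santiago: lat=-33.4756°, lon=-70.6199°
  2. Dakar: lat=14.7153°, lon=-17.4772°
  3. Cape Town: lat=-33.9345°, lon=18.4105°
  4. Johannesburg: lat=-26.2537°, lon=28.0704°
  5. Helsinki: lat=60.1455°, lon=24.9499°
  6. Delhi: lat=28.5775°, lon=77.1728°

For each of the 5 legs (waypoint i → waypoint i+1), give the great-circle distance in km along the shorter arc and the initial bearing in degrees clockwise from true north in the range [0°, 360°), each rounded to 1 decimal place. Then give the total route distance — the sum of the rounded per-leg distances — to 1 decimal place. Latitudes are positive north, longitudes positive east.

Leg 1: dist=7771.5 km, bearing=55.5°
Leg 2: dist=6610.3 km, bearing=145.6°
Leg 3: dist=1260.9 km, bearing=49.9°
Leg 4: dist=9611.4 km, bearing=358.4°
Leg 5: dist=5220.4 km, bearing=108.2°
Total: 30474.5 km

Leg 1: φ1=-0.5842594, φ2=0.2568304, Δφ=0.8410899, Δλ=0.9275151 rad; a=sin²(Δφ/2)+cosφ1·cosφ2·sin²(Δλ/2)=0.3280978472; c=2·atan2(√a, √(1-a))=1.219831153; dist=6371·c=7771.544 ≈ 7771.5 km; running total=7771.5 km
Leg 1 bearing: y=sinΔλ·cosφ2=0.77388754, x=cosφ1·sinφ2-sinφ1·cosφ2·cosΔλ=0.53188032; θ=atan2(y, x)=55.4999° ≈ 55.5°
Leg 2: φ1=0.2568304, φ2=-0.5922688, Δφ=-0.8490992, Δλ=0.6263585 rad; a=sin²(Δφ/2)+cosφ1·cosφ2·sin²(Δλ/2)=0.2458369470; c=2·atan2(√a, √(1-a))=1.037556410; dist=6371·c=6610.272 ≈ 6610.3 km; running total=14381.8 km
Leg 2 bearing: y=sinΔλ·cosφ2=0.48635496, x=cosφ1·sinφ2-sinφ1·cosφ2·cosΔλ=-0.71067815; θ=atan2(y, x)=145.6141° ≈ 145.6°
Leg 3: φ1=-0.5922688, φ2=-0.4582135, Δφ=0.1340552, Δλ=0.1685971 rad; a=sin²(Δφ/2)+cosφ1·cosφ2·sin²(Δλ/2)=0.0097611513; c=2·atan2(√a, √(1-a))=0.197919961; dist=6371·c=1260.948 ≈ 1260.9 km; running total=15642.7 km
Leg 3 bearing: y=sinΔλ·cosφ2=0.15048998, x=cosφ1·sinφ2-sinφ1·cosφ2·cosΔλ=0.12655533; θ=atan2(y, x)=49.9377° ≈ 49.9°
Leg 4: φ1=-0.4582135, φ2=1.0497370, Δφ=1.5079505, Δλ=-0.0544630 rad; a=sin²(Δφ/2)+cosφ1·cosφ2·sin²(Δλ/2)=0.4689287566; c=2·atan2(√a, √(1-a))=1.508613775; dist=6371·c=9611.378 ≈ 9611.4 km; running total=25254.1 km
Leg 4 bearing: y=sinΔλ·cosφ2=-0.02709823, x=cosφ1·sinφ2-sinφ1·cosφ2·cosΔλ=0.99769935; θ=atan2(y, x)=-1.5558° <0 so +360° → 358.4442° ≈ 358.4°
Leg 5: φ1=1.0497370, φ2=0.4987715, Δφ=-0.5509655, Δλ=0.9114615 rad; a=sin²(Δφ/2)+cosφ1·cosφ2·sin²(Δλ/2)=0.1586686832; c=2·atan2(√a, √(1-a))=0.819396084; dist=6371·c=5220.372 ≈ 5220.4 km; running total=30474.5 km
Leg 5 bearing: y=sinΔλ·cosφ2=0.69410620, x=cosφ1·sinφ2-sinφ1·cosφ2·cosΔλ=-0.22844762; θ=atan2(y, x)=108.2177° ≈ 108.2°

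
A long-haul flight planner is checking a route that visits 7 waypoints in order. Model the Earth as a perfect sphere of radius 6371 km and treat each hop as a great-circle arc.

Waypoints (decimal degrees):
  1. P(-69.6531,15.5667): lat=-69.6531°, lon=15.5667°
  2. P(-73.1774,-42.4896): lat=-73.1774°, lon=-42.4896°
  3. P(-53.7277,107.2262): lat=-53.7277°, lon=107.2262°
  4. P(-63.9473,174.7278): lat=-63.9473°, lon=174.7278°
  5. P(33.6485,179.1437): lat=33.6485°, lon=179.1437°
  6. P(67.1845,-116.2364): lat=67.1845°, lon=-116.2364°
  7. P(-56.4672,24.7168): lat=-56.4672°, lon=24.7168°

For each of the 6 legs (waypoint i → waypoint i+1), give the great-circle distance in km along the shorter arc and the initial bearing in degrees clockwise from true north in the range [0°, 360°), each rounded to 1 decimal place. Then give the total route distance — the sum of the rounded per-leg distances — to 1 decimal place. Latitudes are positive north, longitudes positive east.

Leg 1: dist=2008.4 km, bearing=232.4°
Leg 2: dist=5715.6 km, bearing=157.6°
Leg 3: dist=3840.7 km, bearing=134.3°
Leg 4: dist=10859.1 km, bearing=3.7°
Leg 5: dist=5507.1 km, bearing=27.4°
Leg 6: dist=17700.2 km, bearing=78.3°
Total: 45631.1 km

Leg 1: φ1=-1.2156759, φ2=-1.2771866, Δφ=-0.0615106, Δλ=-1.0132736 rad; a=sin²(Δφ/2)+cosφ1·cosφ2·sin²(Δλ/2)=0.0246393112; c=2·atan2(√a, √(1-a))=0.315241993; dist=6371·c=2008.407 ≈ 2008.4 km; running total=2008.4 km
Leg 1 bearing: y=sinΔλ·cosφ2=-0.24558366, x=cosφ1·sinφ2-sinφ1·cosφ2·cosΔλ=-0.18925520; θ=atan2(y, x)=-127.6191° <0 so +360° → 232.3809° ≈ 232.4°
Leg 2: φ1=-1.2771866, φ2=-0.9377253, Δφ=0.3394613, Δλ=2.6130337 rad; a=sin²(Δφ/2)+cosφ1·cosφ2·sin²(Δλ/2)=0.1880714044; c=2·atan2(√a, √(1-a))=0.897127904; dist=6371·c=5715.602 ≈ 5715.6 km; running total=7724.0 km
Leg 2 bearing: y=sinΔλ·cosφ2=0.29834952, x=cosφ1·sinφ2-sinφ1·cosφ2·cosΔλ=-0.72235017; θ=atan2(y, x)=157.5581° ≈ 157.6°
Leg 3: φ1=-0.9377253, φ2=-1.1160909, Δφ=-0.1783657, Δλ=1.1781252 rad; a=sin²(Δφ/2)+cosφ1·cosφ2·sin²(Δλ/2)=0.0881375256; c=2·atan2(√a, √(1-a))=0.602846623; dist=6371·c=3840.736 ≈ 3840.7 km; running total=11564.7 km
Leg 3 bearing: y=sinΔλ·cosφ2=0.40577042, x=cosφ1·sinφ2-sinφ1·cosφ2·cosΔλ=-0.39601461; θ=atan2(y, x)=134.3029° ≈ 134.3°
Leg 4: φ1=-1.1160909, φ2=0.5872771, Δφ=1.7033680, Δλ=0.0770720 rad; a=sin²(Δφ/2)+cosφ1·cosφ2·sin²(Δλ/2)=0.5666345374; c=2·atan2(√a, √(1-a))=1.704463079; dist=6371·c=10859.134 ≈ 10859.1 km; running total=22423.8 km
Leg 4 bearing: y=sinΔλ·cosφ2=0.06409528, x=cosφ1·sinφ2-sinφ1·cosφ2·cosΔλ=0.98900513; θ=atan2(y, x)=3.7080° ≈ 3.7°
Leg 5: φ1=0.5872771, φ2=1.1725907, Δφ=0.5853136, Δλ=-5.1553553 rad; a=sin²(Δφ/2)+cosφ1·cosφ2·sin²(Δλ/2)=0.1754499120; c=2·atan2(√a, √(1-a))=0.864395373; dist=6371·c=5507.063 ≈ 5507.1 km; running total=27930.9 km
Leg 5 bearing: y=sinΔλ·cosφ2=0.35033952, x=cosφ1·sinφ2-sinφ1·cosφ2·cosΔλ=0.67522676; θ=atan2(y, x)=27.4224° ≈ 27.4°
Leg 6: φ1=1.1725907, φ2=-0.9855386, Δφ=-2.1581293, Δλ=2.4600974 rad; a=sin²(Δφ/2)+cosφ1·cosφ2·sin²(Δλ/2)=0.9673548266; c=2·atan2(√a, √(1-a))=2.778237582; dist=6371·c=17700.152 ≈ 17700.2 km; running total=45631.1 km
Leg 6 bearing: y=sinΔλ·cosφ2=0.34799611, x=cosφ1·sinφ2-sinφ1·cosφ2·cosΔλ=0.07222583; θ=atan2(y, x)=78.2749° ≈ 78.3°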